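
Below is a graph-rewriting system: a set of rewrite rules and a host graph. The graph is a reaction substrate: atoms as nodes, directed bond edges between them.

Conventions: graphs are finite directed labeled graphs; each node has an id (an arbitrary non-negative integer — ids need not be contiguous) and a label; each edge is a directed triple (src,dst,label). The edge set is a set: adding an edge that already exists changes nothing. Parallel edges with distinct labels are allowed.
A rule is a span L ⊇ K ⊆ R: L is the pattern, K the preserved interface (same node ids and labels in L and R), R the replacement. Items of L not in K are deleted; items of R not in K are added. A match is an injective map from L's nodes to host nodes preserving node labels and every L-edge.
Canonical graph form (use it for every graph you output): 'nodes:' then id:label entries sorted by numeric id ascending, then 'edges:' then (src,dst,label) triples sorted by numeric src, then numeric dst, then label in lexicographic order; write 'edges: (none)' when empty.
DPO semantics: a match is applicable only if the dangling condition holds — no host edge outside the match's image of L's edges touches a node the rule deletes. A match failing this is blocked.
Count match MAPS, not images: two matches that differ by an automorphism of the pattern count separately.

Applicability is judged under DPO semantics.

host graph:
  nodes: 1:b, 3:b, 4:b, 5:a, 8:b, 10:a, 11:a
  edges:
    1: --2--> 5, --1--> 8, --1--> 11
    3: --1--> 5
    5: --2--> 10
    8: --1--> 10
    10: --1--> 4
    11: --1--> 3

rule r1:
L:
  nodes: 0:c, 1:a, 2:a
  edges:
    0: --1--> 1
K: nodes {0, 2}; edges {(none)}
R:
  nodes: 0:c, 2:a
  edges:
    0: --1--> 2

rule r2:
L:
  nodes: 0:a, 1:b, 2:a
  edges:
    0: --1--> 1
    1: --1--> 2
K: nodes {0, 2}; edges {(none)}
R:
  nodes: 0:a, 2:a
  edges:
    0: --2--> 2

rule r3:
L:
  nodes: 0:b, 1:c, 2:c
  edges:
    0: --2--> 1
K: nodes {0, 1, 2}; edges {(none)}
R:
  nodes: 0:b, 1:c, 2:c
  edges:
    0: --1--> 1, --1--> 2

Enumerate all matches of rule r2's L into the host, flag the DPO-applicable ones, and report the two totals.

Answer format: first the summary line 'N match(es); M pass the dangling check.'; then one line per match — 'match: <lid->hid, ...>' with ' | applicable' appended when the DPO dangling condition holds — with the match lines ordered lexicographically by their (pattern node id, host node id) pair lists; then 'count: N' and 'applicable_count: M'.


1 match(es); 1 pass the dangling check.
match: 0->11, 1->3, 2->5 | applicable
count: 1
applicable_count: 1


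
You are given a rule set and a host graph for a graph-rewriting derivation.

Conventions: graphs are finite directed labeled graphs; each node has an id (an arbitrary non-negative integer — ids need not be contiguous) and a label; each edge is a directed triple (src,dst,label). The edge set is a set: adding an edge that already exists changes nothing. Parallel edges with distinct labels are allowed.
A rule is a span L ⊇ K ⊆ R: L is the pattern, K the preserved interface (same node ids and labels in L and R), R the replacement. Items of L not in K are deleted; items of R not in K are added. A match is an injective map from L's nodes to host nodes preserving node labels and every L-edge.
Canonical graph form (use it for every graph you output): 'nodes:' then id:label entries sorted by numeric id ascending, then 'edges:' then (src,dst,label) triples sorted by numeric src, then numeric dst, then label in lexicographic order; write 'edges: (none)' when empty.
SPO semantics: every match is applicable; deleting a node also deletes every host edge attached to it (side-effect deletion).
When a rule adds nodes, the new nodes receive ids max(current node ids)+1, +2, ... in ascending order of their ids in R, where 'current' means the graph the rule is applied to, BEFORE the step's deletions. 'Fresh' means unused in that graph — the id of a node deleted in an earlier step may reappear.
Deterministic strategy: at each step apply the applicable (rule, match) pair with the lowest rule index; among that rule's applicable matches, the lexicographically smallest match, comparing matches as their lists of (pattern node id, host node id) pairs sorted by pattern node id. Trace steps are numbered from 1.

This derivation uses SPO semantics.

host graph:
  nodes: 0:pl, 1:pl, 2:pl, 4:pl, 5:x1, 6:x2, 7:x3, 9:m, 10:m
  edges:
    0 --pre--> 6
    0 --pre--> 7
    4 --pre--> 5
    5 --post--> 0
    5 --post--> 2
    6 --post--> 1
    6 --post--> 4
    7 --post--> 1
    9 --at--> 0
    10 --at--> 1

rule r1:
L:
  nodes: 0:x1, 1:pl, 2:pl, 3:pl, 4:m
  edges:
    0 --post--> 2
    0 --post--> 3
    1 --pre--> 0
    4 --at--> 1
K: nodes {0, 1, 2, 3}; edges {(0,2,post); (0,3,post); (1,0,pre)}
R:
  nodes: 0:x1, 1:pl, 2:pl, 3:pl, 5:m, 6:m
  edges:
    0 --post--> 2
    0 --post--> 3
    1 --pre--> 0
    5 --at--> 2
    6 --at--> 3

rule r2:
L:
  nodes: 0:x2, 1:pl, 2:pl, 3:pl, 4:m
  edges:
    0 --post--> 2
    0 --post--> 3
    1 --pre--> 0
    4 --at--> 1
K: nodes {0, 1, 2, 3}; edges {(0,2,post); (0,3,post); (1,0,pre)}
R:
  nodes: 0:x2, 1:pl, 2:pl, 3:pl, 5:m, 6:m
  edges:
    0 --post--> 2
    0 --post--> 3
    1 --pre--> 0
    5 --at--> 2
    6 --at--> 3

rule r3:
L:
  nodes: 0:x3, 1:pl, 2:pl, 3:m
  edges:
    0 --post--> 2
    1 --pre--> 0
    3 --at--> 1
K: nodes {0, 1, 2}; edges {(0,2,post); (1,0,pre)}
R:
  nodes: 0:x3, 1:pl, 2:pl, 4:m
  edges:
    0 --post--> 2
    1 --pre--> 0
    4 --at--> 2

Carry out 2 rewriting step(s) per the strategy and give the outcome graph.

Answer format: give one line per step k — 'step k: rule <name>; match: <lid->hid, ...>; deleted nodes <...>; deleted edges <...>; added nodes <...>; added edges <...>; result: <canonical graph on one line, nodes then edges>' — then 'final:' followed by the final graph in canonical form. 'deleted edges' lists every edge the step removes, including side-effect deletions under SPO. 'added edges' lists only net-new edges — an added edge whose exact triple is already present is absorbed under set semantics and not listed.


step 1: rule r2; match: 0->6, 1->0, 2->1, 3->4, 4->9; deleted nodes 9; deleted edges (9,0,at); added nodes 11, 12; added edges (11,1,at); (12,4,at); result: nodes: 0:pl, 1:pl, 2:pl, 4:pl, 5:x1, 6:x2, 7:x3, 10:m, 11:m, 12:m edges: (0,6,pre); (0,7,pre); (4,5,pre); (5,0,post); (5,2,post); (6,1,post); (6,4,post); (7,1,post); (10,1,at); (11,1,at); (12,4,at)
step 2: rule r1; match: 0->5, 1->4, 2->0, 3->2, 4->12; deleted nodes 12; deleted edges (12,4,at); added nodes 13, 14; added edges (13,0,at); (14,2,at); result: nodes: 0:pl, 1:pl, 2:pl, 4:pl, 5:x1, 6:x2, 7:x3, 10:m, 11:m, 13:m, 14:m edges: (0,6,pre); (0,7,pre); (4,5,pre); (5,0,post); (5,2,post); (6,1,post); (6,4,post); (7,1,post); (10,1,at); (11,1,at); (13,0,at); (14,2,at)
final:
nodes: 0:pl, 1:pl, 2:pl, 4:pl, 5:x1, 6:x2, 7:x3, 10:m, 11:m, 13:m, 14:m
edges: (0,6,pre); (0,7,pre); (4,5,pre); (5,0,post); (5,2,post); (6,1,post); (6,4,post); (7,1,post); (10,1,at); (11,1,at); (13,0,at); (14,2,at)


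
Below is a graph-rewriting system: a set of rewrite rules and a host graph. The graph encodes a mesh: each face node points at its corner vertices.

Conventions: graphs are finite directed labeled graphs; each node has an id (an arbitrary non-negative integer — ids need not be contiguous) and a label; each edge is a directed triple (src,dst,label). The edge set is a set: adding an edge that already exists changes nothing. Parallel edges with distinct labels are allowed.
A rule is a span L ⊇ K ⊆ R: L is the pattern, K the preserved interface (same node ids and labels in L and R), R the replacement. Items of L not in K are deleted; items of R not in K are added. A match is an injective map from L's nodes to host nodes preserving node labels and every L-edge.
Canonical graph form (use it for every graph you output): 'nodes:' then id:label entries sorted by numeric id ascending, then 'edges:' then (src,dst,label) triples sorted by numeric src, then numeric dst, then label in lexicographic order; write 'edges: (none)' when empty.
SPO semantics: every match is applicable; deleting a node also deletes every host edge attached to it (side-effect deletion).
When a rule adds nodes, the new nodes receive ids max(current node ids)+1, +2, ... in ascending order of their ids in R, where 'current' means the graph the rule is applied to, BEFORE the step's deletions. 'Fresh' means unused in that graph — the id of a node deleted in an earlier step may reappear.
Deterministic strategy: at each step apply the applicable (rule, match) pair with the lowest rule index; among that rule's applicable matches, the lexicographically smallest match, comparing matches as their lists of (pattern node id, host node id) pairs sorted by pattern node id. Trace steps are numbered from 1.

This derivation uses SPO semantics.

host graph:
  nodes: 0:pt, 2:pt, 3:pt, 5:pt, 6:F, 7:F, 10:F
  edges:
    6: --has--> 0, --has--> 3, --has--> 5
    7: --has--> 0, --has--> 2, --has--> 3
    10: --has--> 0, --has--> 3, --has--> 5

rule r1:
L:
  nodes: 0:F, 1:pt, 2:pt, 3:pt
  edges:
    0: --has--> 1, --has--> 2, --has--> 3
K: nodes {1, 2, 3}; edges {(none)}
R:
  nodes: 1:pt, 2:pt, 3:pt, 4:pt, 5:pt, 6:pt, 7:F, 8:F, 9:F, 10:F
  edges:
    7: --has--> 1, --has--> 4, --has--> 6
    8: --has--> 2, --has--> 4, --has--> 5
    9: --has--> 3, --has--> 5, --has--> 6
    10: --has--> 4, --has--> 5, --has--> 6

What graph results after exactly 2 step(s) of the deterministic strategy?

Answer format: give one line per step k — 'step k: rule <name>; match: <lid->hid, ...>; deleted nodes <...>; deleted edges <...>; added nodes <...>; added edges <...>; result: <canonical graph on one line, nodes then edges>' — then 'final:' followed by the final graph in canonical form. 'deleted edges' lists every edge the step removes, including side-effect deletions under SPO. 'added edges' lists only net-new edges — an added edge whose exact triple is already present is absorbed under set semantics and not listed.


step 1: rule r1; match: 0->6, 1->0, 2->3, 3->5; deleted nodes 6; deleted edges (6,0,has); (6,3,has); (6,5,has); added nodes 11, 12, 13, 14, 15, 16, 17; added edges (14,0,has); (14,11,has); (14,13,has); (15,3,has); (15,11,has); (15,12,has); (16,5,has); (16,12,has); (16,13,has); (17,11,has); (17,12,has); (17,13,has); result: nodes: 0:pt, 2:pt, 3:pt, 5:pt, 7:F, 10:F, 11:pt, 12:pt, 13:pt, 14:F, 15:F, 16:F, 17:F edges: (7,0,has); (7,2,has); (7,3,has); (10,0,has); (10,3,has); (10,5,has); (14,0,has); (14,11,has); (14,13,has); (15,3,has); (15,11,has); (15,12,has); (16,5,has); (16,12,has); (16,13,has); (17,11,has); (17,12,has); (17,13,has)
step 2: rule r1; match: 0->7, 1->0, 2->2, 3->3; deleted nodes 7; deleted edges (7,0,has); (7,2,has); (7,3,has); added nodes 18, 19, 20, 21, 22, 23, 24; added edges (21,0,has); (21,18,has); (21,20,has); (22,2,has); (22,18,has); (22,19,has); (23,3,has); (23,19,has); (23,20,has); (24,18,has); (24,19,has); (24,20,has); result: nodes: 0:pt, 2:pt, 3:pt, 5:pt, 10:F, 11:pt, 12:pt, 13:pt, 14:F, 15:F, 16:F, 17:F, 18:pt, 19:pt, 20:pt, 21:F, 22:F, 23:F, 24:F edges: (10,0,has); (10,3,has); (10,5,has); (14,0,has); (14,11,has); (14,13,has); (15,3,has); (15,11,has); (15,12,has); (16,5,has); (16,12,has); (16,13,has); (17,11,has); (17,12,has); (17,13,has); (21,0,has); (21,18,has); (21,20,has); (22,2,has); (22,18,has); (22,19,has); (23,3,has); (23,19,has); (23,20,has); (24,18,has); (24,19,has); (24,20,has)
final:
nodes: 0:pt, 2:pt, 3:pt, 5:pt, 10:F, 11:pt, 12:pt, 13:pt, 14:F, 15:F, 16:F, 17:F, 18:pt, 19:pt, 20:pt, 21:F, 22:F, 23:F, 24:F
edges: (10,0,has); (10,3,has); (10,5,has); (14,0,has); (14,11,has); (14,13,has); (15,3,has); (15,11,has); (15,12,has); (16,5,has); (16,12,has); (16,13,has); (17,11,has); (17,12,has); (17,13,has); (21,0,has); (21,18,has); (21,20,has); (22,2,has); (22,18,has); (22,19,has); (23,3,has); (23,19,has); (23,20,has); (24,18,has); (24,19,has); (24,20,has)


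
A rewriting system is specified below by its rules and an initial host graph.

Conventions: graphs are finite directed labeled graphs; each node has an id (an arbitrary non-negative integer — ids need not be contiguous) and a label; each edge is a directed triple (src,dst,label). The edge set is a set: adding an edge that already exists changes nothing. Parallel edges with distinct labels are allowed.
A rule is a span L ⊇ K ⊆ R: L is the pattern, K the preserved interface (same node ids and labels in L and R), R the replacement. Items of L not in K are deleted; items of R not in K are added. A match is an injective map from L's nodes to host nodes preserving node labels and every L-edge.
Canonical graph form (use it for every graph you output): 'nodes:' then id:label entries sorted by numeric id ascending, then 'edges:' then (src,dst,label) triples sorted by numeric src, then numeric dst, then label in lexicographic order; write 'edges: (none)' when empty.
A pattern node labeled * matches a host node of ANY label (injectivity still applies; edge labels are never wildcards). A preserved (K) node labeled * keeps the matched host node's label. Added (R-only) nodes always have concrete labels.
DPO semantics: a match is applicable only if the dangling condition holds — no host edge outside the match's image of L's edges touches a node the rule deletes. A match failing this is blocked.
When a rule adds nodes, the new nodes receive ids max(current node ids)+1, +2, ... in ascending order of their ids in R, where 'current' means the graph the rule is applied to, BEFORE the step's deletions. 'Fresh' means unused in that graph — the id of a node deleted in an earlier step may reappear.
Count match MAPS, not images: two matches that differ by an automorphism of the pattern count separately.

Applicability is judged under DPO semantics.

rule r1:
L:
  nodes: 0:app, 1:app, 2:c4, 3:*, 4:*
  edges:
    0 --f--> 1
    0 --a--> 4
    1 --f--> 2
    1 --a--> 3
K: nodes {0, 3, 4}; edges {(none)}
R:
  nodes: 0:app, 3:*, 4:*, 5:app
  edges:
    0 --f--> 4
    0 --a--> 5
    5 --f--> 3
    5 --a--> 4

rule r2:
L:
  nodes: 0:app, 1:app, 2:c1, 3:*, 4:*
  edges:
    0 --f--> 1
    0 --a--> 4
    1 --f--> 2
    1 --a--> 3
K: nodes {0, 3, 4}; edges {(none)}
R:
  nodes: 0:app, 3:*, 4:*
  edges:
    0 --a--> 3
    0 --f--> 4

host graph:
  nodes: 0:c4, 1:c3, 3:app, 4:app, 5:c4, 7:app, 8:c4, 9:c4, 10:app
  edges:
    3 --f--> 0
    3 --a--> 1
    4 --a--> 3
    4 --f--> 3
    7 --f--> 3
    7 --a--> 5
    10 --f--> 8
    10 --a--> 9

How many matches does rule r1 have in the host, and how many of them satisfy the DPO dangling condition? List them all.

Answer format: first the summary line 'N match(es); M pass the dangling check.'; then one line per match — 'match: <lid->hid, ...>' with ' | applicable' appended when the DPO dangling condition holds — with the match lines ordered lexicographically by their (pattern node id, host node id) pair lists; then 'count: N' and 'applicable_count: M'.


1 match(es); 0 pass the dangling check.
match: 0->7, 1->3, 2->0, 3->1, 4->5
count: 1
applicable_count: 0


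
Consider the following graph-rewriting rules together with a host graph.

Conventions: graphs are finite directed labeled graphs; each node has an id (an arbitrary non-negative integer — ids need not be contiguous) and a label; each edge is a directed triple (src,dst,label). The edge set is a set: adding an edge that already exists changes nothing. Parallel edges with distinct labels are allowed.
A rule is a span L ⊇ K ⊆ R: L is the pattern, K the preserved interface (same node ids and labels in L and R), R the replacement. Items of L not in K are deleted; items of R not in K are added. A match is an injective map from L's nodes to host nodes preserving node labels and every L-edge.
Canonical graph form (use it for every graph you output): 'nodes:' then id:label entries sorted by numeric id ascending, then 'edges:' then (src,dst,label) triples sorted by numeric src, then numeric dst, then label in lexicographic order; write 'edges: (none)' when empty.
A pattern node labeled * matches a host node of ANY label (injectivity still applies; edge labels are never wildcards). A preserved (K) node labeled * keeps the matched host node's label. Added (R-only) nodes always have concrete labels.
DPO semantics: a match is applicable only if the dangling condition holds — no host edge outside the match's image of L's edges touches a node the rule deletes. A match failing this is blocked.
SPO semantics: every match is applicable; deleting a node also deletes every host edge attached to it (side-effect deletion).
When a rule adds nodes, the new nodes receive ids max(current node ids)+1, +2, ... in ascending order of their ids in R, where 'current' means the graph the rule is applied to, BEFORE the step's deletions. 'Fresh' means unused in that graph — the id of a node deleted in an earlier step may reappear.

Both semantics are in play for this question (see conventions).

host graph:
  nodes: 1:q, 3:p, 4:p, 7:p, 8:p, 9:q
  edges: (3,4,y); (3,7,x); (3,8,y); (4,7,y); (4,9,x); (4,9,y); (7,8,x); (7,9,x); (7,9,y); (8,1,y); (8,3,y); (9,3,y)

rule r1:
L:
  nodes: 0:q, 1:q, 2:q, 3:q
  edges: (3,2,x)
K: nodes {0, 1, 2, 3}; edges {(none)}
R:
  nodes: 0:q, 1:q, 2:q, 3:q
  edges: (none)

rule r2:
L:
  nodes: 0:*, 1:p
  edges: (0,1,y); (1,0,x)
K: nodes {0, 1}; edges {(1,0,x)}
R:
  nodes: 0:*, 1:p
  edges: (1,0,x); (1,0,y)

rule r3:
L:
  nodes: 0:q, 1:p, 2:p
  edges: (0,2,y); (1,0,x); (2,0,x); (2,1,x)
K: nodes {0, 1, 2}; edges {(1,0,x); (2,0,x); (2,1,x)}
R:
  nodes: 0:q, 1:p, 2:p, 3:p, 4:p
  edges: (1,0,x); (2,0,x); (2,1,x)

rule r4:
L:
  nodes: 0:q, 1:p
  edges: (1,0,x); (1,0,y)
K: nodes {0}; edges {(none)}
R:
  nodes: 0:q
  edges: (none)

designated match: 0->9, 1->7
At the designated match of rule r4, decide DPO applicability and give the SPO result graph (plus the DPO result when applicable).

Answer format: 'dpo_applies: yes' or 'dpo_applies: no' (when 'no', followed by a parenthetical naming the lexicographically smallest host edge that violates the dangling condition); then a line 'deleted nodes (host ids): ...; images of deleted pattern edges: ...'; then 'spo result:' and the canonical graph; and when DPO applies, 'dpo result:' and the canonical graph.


dpo_applies: no
(the rule deletes node 7, which keeps host edge (3,7,x) outside the match image — the dangling condition fails, DPO blocks; SPO proceeds and side-deletes such edges)
deleted nodes (host ids): 7; images of deleted pattern edges: (7,9,x); (7,9,y)
spo result:
nodes: 1:q, 3:p, 4:p, 8:p, 9:q
edges: (3,4,y); (3,8,y); (4,9,x); (4,9,y); (8,1,y); (8,3,y); (9,3,y)


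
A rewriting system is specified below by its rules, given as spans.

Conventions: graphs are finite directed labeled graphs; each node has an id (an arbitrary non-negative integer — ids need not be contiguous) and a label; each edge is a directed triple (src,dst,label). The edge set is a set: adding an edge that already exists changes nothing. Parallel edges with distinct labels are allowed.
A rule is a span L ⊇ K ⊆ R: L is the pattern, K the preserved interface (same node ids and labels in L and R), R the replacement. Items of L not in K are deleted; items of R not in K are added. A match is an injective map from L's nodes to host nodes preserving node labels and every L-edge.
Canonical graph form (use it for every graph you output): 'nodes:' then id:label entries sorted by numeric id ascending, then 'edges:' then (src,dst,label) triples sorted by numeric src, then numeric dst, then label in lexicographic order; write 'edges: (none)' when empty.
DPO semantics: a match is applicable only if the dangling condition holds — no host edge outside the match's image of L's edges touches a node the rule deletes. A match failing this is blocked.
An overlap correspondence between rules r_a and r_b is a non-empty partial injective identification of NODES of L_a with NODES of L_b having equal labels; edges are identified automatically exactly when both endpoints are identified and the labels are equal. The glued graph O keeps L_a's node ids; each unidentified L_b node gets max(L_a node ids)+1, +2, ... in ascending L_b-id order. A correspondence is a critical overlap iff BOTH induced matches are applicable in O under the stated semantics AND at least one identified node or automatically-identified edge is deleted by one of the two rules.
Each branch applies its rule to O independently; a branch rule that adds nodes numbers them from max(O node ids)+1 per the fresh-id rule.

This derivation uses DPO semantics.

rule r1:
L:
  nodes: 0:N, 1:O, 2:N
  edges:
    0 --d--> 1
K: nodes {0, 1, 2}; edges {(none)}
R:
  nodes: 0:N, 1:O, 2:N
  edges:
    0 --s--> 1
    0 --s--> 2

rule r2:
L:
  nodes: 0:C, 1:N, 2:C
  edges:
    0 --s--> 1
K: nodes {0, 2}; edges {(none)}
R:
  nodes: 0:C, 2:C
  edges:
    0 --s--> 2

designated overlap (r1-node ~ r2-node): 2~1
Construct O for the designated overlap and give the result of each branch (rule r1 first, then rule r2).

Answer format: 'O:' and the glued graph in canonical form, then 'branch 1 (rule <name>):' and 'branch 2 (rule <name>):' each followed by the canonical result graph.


O:
nodes: 0:N, 1:O, 2:N, 3:C, 4:C
edges: (0,1,d); (3,2,s)
branch 1 (rule r1):
nodes: 0:N, 1:O, 2:N, 3:C, 4:C
edges: (0,1,s); (0,2,s); (3,2,s)
branch 2 (rule r2):
nodes: 0:N, 1:O, 3:C, 4:C
edges: (0,1,d); (3,4,s)


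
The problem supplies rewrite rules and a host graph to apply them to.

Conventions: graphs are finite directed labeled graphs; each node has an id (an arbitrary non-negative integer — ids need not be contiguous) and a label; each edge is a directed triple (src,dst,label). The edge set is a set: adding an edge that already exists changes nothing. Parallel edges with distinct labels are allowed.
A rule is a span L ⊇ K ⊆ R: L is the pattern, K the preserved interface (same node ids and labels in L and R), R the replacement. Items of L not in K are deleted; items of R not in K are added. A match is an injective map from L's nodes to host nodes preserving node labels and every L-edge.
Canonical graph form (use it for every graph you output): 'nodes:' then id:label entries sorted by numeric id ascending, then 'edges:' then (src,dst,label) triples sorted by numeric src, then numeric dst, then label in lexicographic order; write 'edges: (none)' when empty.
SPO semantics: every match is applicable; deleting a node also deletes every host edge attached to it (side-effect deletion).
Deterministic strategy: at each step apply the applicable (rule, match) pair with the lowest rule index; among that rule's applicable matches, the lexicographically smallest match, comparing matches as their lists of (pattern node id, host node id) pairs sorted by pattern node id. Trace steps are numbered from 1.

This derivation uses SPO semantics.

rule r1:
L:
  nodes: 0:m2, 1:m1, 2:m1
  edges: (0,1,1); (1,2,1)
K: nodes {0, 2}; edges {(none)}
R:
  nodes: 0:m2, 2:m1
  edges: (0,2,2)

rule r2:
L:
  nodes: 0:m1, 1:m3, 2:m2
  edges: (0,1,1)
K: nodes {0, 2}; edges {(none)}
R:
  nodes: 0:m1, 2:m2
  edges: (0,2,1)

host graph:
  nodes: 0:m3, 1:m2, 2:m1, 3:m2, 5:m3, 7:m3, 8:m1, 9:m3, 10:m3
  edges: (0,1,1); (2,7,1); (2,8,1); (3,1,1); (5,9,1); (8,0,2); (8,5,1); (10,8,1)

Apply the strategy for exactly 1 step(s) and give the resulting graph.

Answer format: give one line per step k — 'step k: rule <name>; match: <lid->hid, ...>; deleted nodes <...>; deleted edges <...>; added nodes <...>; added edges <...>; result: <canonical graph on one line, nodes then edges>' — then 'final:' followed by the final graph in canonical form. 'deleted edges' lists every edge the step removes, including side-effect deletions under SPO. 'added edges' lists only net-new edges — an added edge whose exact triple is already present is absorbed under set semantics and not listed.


step 1: rule r2; match: 0->2, 1->7, 2->1; deleted nodes 7; deleted edges (2,7,1); added nodes (none); added edges (2,1,1); result: nodes: 0:m3, 1:m2, 2:m1, 3:m2, 5:m3, 8:m1, 9:m3, 10:m3 edges: (0,1,1); (2,1,1); (2,8,1); (3,1,1); (5,9,1); (8,0,2); (8,5,1); (10,8,1)
final:
nodes: 0:m3, 1:m2, 2:m1, 3:m2, 5:m3, 8:m1, 9:m3, 10:m3
edges: (0,1,1); (2,1,1); (2,8,1); (3,1,1); (5,9,1); (8,0,2); (8,5,1); (10,8,1)


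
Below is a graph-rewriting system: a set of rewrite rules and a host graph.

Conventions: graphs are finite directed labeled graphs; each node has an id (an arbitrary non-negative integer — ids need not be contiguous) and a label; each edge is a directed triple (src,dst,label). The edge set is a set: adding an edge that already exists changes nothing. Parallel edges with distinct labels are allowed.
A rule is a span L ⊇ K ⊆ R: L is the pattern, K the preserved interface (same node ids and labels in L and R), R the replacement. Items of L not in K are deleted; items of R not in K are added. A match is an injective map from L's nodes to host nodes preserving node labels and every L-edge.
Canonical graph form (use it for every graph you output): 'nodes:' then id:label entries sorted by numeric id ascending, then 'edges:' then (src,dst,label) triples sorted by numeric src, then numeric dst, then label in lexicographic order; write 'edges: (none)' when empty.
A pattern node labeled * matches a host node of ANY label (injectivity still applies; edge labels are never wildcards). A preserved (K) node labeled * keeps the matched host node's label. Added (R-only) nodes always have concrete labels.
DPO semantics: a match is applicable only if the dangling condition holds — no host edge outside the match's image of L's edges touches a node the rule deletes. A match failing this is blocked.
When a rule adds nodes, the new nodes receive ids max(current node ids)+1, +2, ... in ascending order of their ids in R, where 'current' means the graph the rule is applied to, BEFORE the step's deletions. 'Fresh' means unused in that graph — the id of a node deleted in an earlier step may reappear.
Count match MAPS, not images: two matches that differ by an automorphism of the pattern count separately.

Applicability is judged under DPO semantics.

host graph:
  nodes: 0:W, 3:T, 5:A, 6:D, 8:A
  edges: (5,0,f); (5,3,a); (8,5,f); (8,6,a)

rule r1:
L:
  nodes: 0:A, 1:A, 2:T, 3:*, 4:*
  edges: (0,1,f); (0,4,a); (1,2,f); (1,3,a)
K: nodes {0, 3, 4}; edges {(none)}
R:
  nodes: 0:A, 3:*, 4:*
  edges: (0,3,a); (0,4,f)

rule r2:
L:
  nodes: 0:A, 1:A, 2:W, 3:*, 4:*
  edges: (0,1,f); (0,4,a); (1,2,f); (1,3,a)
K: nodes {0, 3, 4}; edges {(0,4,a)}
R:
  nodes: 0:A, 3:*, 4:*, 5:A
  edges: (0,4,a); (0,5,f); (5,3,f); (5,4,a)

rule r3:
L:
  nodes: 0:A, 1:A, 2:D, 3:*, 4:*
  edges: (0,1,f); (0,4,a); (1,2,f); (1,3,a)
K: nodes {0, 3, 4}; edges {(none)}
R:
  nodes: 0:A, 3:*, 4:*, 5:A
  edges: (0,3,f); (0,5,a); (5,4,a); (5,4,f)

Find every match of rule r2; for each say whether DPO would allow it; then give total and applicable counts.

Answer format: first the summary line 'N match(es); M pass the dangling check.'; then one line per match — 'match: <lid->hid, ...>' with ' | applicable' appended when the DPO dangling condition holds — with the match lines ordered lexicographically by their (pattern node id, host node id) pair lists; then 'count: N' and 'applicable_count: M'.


1 match(es); 1 pass the dangling check.
match: 0->8, 1->5, 2->0, 3->3, 4->6 | applicable
count: 1
applicable_count: 1


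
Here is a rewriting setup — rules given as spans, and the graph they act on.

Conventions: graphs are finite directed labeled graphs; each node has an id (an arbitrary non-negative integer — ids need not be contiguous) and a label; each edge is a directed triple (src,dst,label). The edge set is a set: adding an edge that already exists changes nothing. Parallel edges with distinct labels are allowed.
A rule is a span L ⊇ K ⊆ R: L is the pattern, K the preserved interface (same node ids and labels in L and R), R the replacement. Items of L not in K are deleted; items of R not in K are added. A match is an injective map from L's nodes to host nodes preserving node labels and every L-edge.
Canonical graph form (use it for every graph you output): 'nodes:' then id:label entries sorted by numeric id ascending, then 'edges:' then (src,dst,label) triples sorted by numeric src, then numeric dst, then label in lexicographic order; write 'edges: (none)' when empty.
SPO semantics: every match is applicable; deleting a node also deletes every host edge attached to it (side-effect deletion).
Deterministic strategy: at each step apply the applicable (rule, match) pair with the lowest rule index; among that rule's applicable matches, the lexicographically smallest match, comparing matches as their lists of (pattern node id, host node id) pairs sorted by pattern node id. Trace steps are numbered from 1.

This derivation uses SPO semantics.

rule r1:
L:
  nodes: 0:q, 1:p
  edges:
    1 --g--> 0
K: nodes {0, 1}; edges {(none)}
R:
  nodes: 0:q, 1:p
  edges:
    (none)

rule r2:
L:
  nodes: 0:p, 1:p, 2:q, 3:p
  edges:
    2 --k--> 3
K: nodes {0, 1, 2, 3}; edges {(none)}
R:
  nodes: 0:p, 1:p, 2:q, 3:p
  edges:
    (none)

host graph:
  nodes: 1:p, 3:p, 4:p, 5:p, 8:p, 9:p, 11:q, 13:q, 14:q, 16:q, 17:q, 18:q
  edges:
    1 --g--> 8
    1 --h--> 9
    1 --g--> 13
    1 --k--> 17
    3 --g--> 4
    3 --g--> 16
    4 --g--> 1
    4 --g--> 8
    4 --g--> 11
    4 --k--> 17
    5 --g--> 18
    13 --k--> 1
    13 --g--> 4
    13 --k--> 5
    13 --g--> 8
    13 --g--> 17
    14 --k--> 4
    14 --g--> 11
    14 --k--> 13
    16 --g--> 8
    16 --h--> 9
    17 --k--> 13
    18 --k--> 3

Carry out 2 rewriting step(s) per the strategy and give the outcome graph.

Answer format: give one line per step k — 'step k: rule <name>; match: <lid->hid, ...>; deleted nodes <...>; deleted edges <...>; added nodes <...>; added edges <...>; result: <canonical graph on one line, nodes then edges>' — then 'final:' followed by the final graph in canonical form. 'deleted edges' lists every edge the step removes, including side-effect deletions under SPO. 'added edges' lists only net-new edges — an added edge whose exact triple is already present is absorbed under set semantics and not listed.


step 1: rule r1; match: 0->11, 1->4; deleted nodes (none); deleted edges (4,11,g); added nodes (none); added edges (none); result: nodes: 1:p, 3:p, 4:p, 5:p, 8:p, 9:p, 11:q, 13:q, 14:q, 16:q, 17:q, 18:q edges: (1,8,g); (1,9,h); (1,13,g); (1,17,k); (3,4,g); (3,16,g); (4,1,g); (4,8,g); (4,17,k); (5,18,g); (13,1,k); (13,4,g); (13,5,k); (13,8,g); (13,17,g); (14,4,k); (14,11,g); (14,13,k); (16,8,g); (16,9,h); (17,13,k); (18,3,k)
step 2: rule r1; match: 0->13, 1->1; deleted nodes (none); deleted edges (1,13,g); added nodes (none); added edges (none); result: nodes: 1:p, 3:p, 4:p, 5:p, 8:p, 9:p, 11:q, 13:q, 14:q, 16:q, 17:q, 18:q edges: (1,8,g); (1,9,h); (1,17,k); (3,4,g); (3,16,g); (4,1,g); (4,8,g); (4,17,k); (5,18,g); (13,1,k); (13,4,g); (13,5,k); (13,8,g); (13,17,g); (14,4,k); (14,11,g); (14,13,k); (16,8,g); (16,9,h); (17,13,k); (18,3,k)
final:
nodes: 1:p, 3:p, 4:p, 5:p, 8:p, 9:p, 11:q, 13:q, 14:q, 16:q, 17:q, 18:q
edges: (1,8,g); (1,9,h); (1,17,k); (3,4,g); (3,16,g); (4,1,g); (4,8,g); (4,17,k); (5,18,g); (13,1,k); (13,4,g); (13,5,k); (13,8,g); (13,17,g); (14,4,k); (14,11,g); (14,13,k); (16,8,g); (16,9,h); (17,13,k); (18,3,k)


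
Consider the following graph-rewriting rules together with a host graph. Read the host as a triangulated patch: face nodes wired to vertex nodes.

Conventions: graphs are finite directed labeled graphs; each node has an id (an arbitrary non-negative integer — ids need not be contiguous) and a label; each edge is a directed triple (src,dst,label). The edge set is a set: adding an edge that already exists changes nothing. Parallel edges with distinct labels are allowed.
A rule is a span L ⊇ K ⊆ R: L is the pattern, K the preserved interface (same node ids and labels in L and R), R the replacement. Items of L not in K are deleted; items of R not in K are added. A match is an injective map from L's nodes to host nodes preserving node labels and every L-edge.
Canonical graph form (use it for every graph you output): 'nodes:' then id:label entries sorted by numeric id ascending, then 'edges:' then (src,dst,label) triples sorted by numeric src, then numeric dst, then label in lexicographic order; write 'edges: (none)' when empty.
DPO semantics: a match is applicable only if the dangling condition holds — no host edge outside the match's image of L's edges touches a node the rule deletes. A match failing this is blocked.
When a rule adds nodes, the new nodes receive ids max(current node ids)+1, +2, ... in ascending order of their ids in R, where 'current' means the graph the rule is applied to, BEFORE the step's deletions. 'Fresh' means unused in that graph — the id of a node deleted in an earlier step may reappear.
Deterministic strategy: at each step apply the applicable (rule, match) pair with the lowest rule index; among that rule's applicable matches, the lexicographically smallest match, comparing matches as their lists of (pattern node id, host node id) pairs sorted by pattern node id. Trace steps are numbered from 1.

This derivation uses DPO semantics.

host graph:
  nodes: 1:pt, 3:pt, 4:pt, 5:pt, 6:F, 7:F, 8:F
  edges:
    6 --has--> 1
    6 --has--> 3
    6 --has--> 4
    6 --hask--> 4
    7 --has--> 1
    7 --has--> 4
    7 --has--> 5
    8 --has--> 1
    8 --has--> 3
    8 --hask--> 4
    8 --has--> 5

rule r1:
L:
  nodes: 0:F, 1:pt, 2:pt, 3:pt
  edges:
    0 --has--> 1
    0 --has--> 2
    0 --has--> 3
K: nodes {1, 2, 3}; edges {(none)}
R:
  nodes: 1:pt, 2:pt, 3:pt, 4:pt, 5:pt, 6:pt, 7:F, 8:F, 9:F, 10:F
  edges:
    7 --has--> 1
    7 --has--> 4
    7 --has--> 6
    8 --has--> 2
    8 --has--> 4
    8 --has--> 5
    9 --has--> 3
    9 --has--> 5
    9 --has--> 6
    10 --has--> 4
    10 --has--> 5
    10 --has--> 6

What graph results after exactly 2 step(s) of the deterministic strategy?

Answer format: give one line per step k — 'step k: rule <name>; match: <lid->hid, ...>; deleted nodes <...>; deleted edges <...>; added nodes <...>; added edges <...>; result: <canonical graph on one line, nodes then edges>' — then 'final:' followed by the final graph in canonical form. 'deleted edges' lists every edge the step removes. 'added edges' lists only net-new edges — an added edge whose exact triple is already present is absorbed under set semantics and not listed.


step 1: rule r1; match: 0->7, 1->1, 2->4, 3->5; deleted nodes 7; deleted edges (7,1,has); (7,4,has); (7,5,has); added nodes 9, 10, 11, 12, 13, 14, 15; added edges (12,1,has); (12,9,has); (12,11,has); (13,4,has); (13,9,has); (13,10,has); (14,5,has); (14,10,has); (14,11,has); (15,9,has); (15,10,has); (15,11,has); result: nodes: 1:pt, 3:pt, 4:pt, 5:pt, 6:F, 8:F, 9:pt, 10:pt, 11:pt, 12:F, 13:F, 14:F, 15:F edges: (6,1,has); (6,3,has); (6,4,has); (6,4,hask); (8,1,has); (8,3,has); (8,4,hask); (8,5,has); (12,1,has); (12,9,has); (12,11,has); (13,4,has); (13,9,has); (13,10,has); (14,5,has); (14,10,has); (14,11,has); (15,9,has); (15,10,has); (15,11,has)
step 2: rule r1; match: 0->12, 1->1, 2->9, 3->11; deleted nodes 12; deleted edges (12,1,has); (12,9,has); (12,11,has); added nodes 16, 17, 18, 19, 20, 21, 22; added edges (19,1,has); (19,16,has); (19,18,has); (20,9,has); (20,16,has); (20,17,has); (21,11,has); (21,17,has); (21,18,has); (22,16,has); (22,17,has); (22,18,has); result: nodes: 1:pt, 3:pt, 4:pt, 5:pt, 6:F, 8:F, 9:pt, 10:pt, 11:pt, 13:F, 14:F, 15:F, 16:pt, 17:pt, 18:pt, 19:F, 20:F, 21:F, 22:F edges: (6,1,has); (6,3,has); (6,4,has); (6,4,hask); (8,1,has); (8,3,has); (8,4,hask); (8,5,has); (13,4,has); (13,9,has); (13,10,has); (14,5,has); (14,10,has); (14,11,has); (15,9,has); (15,10,has); (15,11,has); (19,1,has); (19,16,has); (19,18,has); (20,9,has); (20,16,has); (20,17,has); (21,11,has); (21,17,has); (21,18,has); (22,16,has); (22,17,has); (22,18,has)
final:
nodes: 1:pt, 3:pt, 4:pt, 5:pt, 6:F, 8:F, 9:pt, 10:pt, 11:pt, 13:F, 14:F, 15:F, 16:pt, 17:pt, 18:pt, 19:F, 20:F, 21:F, 22:F
edges: (6,1,has); (6,3,has); (6,4,has); (6,4,hask); (8,1,has); (8,3,has); (8,4,hask); (8,5,has); (13,4,has); (13,9,has); (13,10,has); (14,5,has); (14,10,has); (14,11,has); (15,9,has); (15,10,has); (15,11,has); (19,1,has); (19,16,has); (19,18,has); (20,9,has); (20,16,has); (20,17,has); (21,11,has); (21,17,has); (21,18,has); (22,16,has); (22,17,has); (22,18,has)


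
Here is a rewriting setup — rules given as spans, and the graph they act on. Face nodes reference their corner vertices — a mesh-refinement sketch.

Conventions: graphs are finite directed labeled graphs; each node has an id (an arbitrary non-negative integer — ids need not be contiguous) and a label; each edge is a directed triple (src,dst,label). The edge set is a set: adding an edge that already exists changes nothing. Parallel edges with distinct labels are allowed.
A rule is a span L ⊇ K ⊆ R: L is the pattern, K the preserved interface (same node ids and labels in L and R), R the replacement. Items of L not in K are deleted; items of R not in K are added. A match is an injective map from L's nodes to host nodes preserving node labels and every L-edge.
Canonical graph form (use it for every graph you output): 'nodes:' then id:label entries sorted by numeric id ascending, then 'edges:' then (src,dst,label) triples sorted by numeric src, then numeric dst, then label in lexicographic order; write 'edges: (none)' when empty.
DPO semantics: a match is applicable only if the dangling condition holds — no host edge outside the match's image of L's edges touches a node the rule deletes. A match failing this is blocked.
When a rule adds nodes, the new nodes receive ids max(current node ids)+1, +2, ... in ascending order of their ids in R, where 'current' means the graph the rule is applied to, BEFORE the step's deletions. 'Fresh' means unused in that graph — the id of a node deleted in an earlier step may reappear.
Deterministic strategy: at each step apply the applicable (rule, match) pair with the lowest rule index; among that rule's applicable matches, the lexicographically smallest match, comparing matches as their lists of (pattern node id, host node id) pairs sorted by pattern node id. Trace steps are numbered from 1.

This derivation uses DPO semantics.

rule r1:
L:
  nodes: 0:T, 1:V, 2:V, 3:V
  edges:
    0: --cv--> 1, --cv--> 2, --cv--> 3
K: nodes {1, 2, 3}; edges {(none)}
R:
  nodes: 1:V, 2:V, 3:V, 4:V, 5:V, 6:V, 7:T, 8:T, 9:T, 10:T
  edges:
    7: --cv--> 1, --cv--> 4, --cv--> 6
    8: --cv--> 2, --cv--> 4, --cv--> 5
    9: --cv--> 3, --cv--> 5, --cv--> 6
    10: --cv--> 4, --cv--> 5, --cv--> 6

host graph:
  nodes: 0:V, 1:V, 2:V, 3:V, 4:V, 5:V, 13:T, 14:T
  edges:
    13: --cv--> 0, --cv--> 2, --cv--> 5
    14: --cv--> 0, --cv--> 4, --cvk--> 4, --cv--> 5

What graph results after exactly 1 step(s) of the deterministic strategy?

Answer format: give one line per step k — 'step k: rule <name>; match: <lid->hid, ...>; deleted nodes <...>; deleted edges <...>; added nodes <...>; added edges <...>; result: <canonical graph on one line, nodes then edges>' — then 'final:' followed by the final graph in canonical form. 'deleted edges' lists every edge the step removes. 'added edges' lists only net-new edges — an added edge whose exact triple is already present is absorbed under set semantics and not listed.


step 1: rule r1; match: 0->13, 1->0, 2->2, 3->5; deleted nodes 13; deleted edges (13,0,cv); (13,2,cv); (13,5,cv); added nodes 15, 16, 17, 18, 19, 20, 21; added edges (18,0,cv); (18,15,cv); (18,17,cv); (19,2,cv); (19,15,cv); (19,16,cv); (20,5,cv); (20,16,cv); (20,17,cv); (21,15,cv); (21,16,cv); (21,17,cv); result: nodes: 0:V, 1:V, 2:V, 3:V, 4:V, 5:V, 14:T, 15:V, 16:V, 17:V, 18:T, 19:T, 20:T, 21:T edges: (14,0,cv); (14,4,cv); (14,4,cvk); (14,5,cv); (18,0,cv); (18,15,cv); (18,17,cv); (19,2,cv); (19,15,cv); (19,16,cv); (20,5,cv); (20,16,cv); (20,17,cv); (21,15,cv); (21,16,cv); (21,17,cv)
final:
nodes: 0:V, 1:V, 2:V, 3:V, 4:V, 5:V, 14:T, 15:V, 16:V, 17:V, 18:T, 19:T, 20:T, 21:T
edges: (14,0,cv); (14,4,cv); (14,4,cvk); (14,5,cv); (18,0,cv); (18,15,cv); (18,17,cv); (19,2,cv); (19,15,cv); (19,16,cv); (20,5,cv); (20,16,cv); (20,17,cv); (21,15,cv); (21,16,cv); (21,17,cv)


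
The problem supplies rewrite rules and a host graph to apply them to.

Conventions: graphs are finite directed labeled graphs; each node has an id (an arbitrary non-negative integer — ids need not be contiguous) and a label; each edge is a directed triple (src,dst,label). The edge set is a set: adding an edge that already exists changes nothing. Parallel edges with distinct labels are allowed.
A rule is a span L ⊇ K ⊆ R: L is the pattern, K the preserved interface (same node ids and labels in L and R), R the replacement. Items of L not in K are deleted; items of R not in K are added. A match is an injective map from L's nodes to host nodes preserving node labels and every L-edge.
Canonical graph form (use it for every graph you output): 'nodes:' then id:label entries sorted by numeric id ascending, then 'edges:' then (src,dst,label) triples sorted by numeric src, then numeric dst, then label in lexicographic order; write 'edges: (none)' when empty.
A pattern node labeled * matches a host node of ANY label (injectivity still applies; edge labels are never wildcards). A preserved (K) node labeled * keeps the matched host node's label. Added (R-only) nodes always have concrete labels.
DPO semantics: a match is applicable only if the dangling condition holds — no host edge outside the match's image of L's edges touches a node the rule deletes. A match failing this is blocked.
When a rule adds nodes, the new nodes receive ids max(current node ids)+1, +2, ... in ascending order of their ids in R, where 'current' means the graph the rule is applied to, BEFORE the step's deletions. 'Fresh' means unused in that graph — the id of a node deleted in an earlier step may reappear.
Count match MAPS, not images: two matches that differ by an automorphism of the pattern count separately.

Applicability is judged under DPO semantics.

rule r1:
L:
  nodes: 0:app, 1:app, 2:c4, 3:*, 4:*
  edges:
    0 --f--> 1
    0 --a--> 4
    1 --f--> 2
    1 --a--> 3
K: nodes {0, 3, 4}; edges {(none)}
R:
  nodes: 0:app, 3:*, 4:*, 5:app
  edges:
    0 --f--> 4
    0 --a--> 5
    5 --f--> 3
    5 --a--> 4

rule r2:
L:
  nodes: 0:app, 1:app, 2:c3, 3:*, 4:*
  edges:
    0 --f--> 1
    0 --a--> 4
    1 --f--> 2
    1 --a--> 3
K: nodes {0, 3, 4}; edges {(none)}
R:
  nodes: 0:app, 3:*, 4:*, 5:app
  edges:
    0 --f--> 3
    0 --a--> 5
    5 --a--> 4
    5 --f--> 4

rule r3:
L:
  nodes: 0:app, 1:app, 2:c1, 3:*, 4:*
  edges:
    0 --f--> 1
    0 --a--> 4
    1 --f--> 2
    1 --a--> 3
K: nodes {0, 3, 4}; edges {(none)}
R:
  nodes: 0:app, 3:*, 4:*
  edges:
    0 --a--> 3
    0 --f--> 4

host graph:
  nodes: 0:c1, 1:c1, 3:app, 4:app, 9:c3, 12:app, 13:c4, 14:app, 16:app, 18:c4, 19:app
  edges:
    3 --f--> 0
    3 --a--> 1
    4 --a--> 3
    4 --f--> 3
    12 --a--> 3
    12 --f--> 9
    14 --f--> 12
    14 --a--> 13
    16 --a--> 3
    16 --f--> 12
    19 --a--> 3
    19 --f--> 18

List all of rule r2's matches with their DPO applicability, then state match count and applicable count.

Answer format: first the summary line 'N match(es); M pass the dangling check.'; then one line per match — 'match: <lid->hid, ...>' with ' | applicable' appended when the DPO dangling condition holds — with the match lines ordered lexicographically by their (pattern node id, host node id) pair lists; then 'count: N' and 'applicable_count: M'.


1 match(es); 0 pass the dangling check.
match: 0->14, 1->12, 2->9, 3->3, 4->13
count: 1
applicable_count: 0
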